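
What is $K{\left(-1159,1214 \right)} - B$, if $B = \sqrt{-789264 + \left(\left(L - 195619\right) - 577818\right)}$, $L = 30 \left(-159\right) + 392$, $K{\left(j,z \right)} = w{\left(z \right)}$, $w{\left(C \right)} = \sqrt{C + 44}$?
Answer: $\sqrt{1258} - i \sqrt{1567079} \approx 35.468 - 1251.8 i$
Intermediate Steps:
$w{\left(C \right)} = \sqrt{44 + C}$
$K{\left(j,z \right)} = \sqrt{44 + z}$
$L = -4378$ ($L = -4770 + 392 = -4378$)
$B = i \sqrt{1567079}$ ($B = \sqrt{-789264 - 777815} = \sqrt{-1567079} = i \sqrt{1567079} \approx 1251.8 i$)
$K{\left(-1159,1214 \right)} - B = \sqrt{44 + 1214} - i \sqrt{1567079} = \sqrt{1258} - i \sqrt{1567079}$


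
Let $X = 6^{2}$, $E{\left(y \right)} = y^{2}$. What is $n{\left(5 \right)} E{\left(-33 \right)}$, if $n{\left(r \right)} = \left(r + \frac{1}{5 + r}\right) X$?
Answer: $\frac{999702}{5} \approx 1.9994 \cdot 10^{5}$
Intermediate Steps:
$X = 36$
$n{\left(r \right)} = 36 r + \frac{36}{5 + r}$ ($n{\left(r \right)} = \left(r + \frac{1}{5 + r}\right) 36 = 36 r + \frac{36}{5 + r}$)
$n{\left(5 \right)} E{\left(-33 \right)} = \frac{36 \left(1 + 5^{2} + 5 \cdot 5\right)}{5 + 5} \left(-33\right)^{2} = \frac{36 \left(1 + 25 + 25\right)}{10} \cdot 1089 = 36 \cdot \frac{1}{10} \cdot 51 \cdot 1089 = \frac{918}{5} \cdot 1089 = \frac{999702}{5}$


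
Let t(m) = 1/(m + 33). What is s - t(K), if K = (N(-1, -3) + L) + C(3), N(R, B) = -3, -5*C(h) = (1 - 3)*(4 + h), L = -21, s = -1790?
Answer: -105615/59 ≈ -1790.1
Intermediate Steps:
C(h) = 8/5 + 2*h/5 (C(h) = -(1 - 3)*(4 + h)/5 = -(-2)*(4 + h)/5 = -(-8 - 2*h)/5 = 8/5 + 2*h/5)
K = -106/5 (K = (-3 - 21) + (8/5 + (2/5)*3) = -24 + (8/5 + 6/5) = -24 + 14/5 = -106/5 ≈ -21.200)
t(m) = 1/(33 + m)
s - t(K) = -1790 - 1/(33 - 106/5) = -1790 - 1/59/5 = -1790 - 1*5/59 = -1790 - 5/59 = -105615/59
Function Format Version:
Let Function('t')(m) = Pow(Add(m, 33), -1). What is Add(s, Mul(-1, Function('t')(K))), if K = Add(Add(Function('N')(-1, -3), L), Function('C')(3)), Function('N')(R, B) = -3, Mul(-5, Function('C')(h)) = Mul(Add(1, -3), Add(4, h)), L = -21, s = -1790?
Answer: Rational(-105615, 59) ≈ -1790.1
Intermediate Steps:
Function('C')(h) = Add(Rational(8, 5), Mul(Rational(2, 5), h)) (Function('C')(h) = Mul(Rational(-1, 5), Mul(Add(1, -3), Add(4, h))) = Mul(Rational(-1, 5), Mul(-2, Add(4, h))) = Mul(Rational(-1, 5), Add(-8, Mul(-2, h))) = Add(Rational(8, 5), Mul(Rational(2, 5), h)))
K = Rational(-106, 5) (K = Add(Add(-3, -21), Add(Rational(8, 5), Mul(Rational(2, 5), 3))) = Add(-24, Add(Rational(8, 5), Rational(6, 5))) = Add(-24, Rational(14, 5)) = Rational(-106, 5) ≈ -21.200)
Function('t')(m) = Pow(Add(33, m), -1)
Add(s, Mul(-1, Function('t')(K))) = Add(-1790, Mul(-1, Pow(Add(33, Rational(-106, 5)), -1))) = Add(-1790, Mul(-1, Pow(Rational(59, 5), -1))) = Add(-1790, Mul(-1, Rational(5, 59))) = Add(-1790, Rational(-5, 59)) = Rational(-105615, 59)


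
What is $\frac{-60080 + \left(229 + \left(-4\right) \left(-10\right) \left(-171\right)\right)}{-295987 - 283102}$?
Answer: $\frac{66691}{579089} \approx 0.11517$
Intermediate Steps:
$\frac{-60080 + \left(229 + \left(-4\right) \left(-10\right) \left(-171\right)\right)}{-295987 - 283102} = \frac{-60080 + \left(229 + 40 \left(-171\right)\right)}{-579089} = \left(-60080 + \left(229 - 6840\right)\right) \left(- \frac{1}{579089}\right) = \left(-60080 - 6611\right) \left(- \frac{1}{579089}\right) = \left(-66691\right) \left(- \frac{1}{579089}\right) = \frac{66691}{579089}$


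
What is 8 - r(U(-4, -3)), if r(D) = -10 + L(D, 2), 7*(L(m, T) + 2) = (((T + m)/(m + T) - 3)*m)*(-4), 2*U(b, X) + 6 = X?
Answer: 176/7 ≈ 25.143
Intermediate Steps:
U(b, X) = -3 + X/2
L(m, T) = -2 + 8*m/7 (L(m, T) = -2 + ((((T + m)/(m + T) - 3)*m)*(-4))/7 = -2 + ((((T + m)/(T + m) - 3)*m)*(-4))/7 = -2 + (((1 - 3)*m)*(-4))/7 = -2 + (-2*m*(-4))/7 = -2 + (8*m)/7 = -2 + 8*m/7)
r(D) = -12 + 8*D/7 (r(D) = -10 + (-2 + 8*D/7) = -12 + 8*D/7)
8 - r(U(-4, -3)) = 8 - (-12 + 8*(-3 + (½)*(-3))/7) = 8 - (-12 + 8*(-3 - 3/2)/7) = 8 - (-12 + (8/7)*(-9/2)) = 8 - (-12 - 36/7) = 8 - 1*(-120/7) = 8 + 120/7 = 176/7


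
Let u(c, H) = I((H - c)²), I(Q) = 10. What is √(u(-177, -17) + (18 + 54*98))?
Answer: 2*√1330 ≈ 72.938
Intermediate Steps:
u(c, H) = 10
√(u(-177, -17) + (18 + 54*98)) = √(10 + (18 + 54*98)) = √(10 + (18 + 5292)) = √(10 + 5310) = √5320 = 2*√1330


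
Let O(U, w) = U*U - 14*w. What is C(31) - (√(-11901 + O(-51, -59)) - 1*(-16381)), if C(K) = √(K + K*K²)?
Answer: -16381 + √29822 - I*√8474 ≈ -16208.0 - 92.054*I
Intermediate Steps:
O(U, w) = U² - 14*w
C(K) = √(K + K³)
C(31) - (√(-11901 + O(-51, -59)) - 1*(-16381)) = √(31 + 31³) - (√(-11901 + ((-51)² - 14*(-59))) - 1*(-16381)) = √(31 + 29791) - (√(-11901 + (2601 + 826)) + 16381) = √29822 - (√(-11901 + 3427) + 16381) = √29822 - (√(-8474) + 16381) = √29822 - (I*√8474 + 16381) = √29822 - (16381 + I*√8474) = √29822 + (-16381 - I*√8474) = -16381 + √29822 - I*√8474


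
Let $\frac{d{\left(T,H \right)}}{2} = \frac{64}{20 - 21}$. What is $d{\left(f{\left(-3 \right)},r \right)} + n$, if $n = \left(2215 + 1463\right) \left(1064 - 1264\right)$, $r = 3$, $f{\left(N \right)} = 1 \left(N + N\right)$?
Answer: $-735728$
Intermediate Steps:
$f{\left(N \right)} = 2 N$ ($f{\left(N \right)} = 1 \cdot 2 N = 2 N$)
$d{\left(T,H \right)} = -128$ ($d{\left(T,H \right)} = 2 \frac{64}{20 - 21} = 2 \frac{64}{-1} = 2 \cdot 64 \left(-1\right) = 2 \left(-64\right) = -128$)
$n = -735600$ ($n = 3678 \left(-200\right) = -735600$)
$d{\left(f{\left(-3 \right)},r \right)} + n = -128 - 735600 = -735728$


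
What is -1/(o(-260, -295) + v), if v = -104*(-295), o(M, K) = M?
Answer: -1/30420 ≈ -3.2873e-5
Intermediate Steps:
v = 30680
-1/(o(-260, -295) + v) = -1/(-260 + 30680) = -1/30420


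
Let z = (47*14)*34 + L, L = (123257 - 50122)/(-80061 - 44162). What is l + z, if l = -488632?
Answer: -57920289115/124223 ≈ -4.6626e+5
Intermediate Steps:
L = -73135/124223 (L = 73135/(-124223) = 73135*(-1/124223) = -73135/124223 ≈ -0.58874)
z = 2779043821/124223 (z = (47*14)*34 - 73135/124223 = 658*34 - 73135/124223 = 22372 - 73135/124223 = 2779043821/124223 ≈ 22371.)
l + z = -488632 + 2779043821/124223 = -57920289115/124223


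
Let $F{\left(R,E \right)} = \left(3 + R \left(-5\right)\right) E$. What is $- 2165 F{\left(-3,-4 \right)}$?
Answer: $155880$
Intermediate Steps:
$F{\left(R,E \right)} = E \left(3 - 5 R\right)$ ($F{\left(R,E \right)} = \left(3 - 5 R\right) E = E \left(3 - 5 R\right)$)
$- 2165 F{\left(-3,-4 \right)} = - 2165 \left(- 4 \left(3 - -15\right)\right) = - 2165 \left(- 4 \left(3 + 15\right)\right) = - 2165 \left(\left(-4\right) 18\right) = \left(-2165\right) \left(-72\right) = 155880$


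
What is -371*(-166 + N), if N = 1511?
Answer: -498995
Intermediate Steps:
-371*(-166 + N) = -371*(-166 + 1511) = -371*1345 = -498995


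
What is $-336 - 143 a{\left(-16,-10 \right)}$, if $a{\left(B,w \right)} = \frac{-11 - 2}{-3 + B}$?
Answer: $- \frac{8243}{19} \approx -433.84$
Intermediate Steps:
$a{\left(B,w \right)} = - \frac{13}{-3 + B}$
$-336 - 143 a{\left(-16,-10 \right)} = -336 - 143 \left(- \frac{13}{-3 - 16}\right) = -336 - 143 \left(- \frac{13}{-19}\right) = -336 - 143 \left(\left(-13\right) \left(- \frac{1}{19}\right)\right) = -336 - \frac{1859}{19} = - \frac{8243}{19}$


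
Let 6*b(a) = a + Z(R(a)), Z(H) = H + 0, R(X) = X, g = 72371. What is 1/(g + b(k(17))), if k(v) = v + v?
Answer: 3/217147 ≈ 1.3816e-5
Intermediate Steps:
Z(H) = H
k(v) = 2*v
b(a) = a/3 (b(a) = (a + a)/6 = (2*a)/6 = a/3)
1/(g + b(k(17))) = 1/(72371 + (2*17)/3) = 1/(72371 + (1/3)*34) = 1/(72371 + 34/3) = 1/(217147/3) = 3/217147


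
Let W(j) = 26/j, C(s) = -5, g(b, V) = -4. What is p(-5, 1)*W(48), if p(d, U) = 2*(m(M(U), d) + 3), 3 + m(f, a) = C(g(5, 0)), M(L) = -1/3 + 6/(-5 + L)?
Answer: -65/12 ≈ -5.4167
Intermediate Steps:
M(L) = -1/3 + 6/(-5 + L) (M(L) = -1*1/3 + 6/(-5 + L) = -1/3 + 6/(-5 + L))
m(f, a) = -8 (m(f, a) = -3 - 5 = -8)
p(d, U) = -10 (p(d, U) = 2*(-8 + 3) = 2*(-5) = -10)
p(-5, 1)*W(48) = -260/48 = -10*13/24 = -65/12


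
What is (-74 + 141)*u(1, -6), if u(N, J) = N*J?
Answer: -402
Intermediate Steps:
u(N, J) = J*N
(-74 + 141)*u(1, -6) = (-74 + 141)*(-6*1) = 67*(-6) = -402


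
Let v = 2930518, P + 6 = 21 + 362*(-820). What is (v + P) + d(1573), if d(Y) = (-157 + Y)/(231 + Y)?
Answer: 1187795897/451 ≈ 2.6337e+6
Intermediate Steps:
P = -296825 (P = -6 + (21 + 362*(-820)) = -6 + (21 - 296840) = -6 - 296819 = -296825)
d(Y) = (-157 + Y)/(231 + Y)
(v + P) + d(1573) = (2930518 - 296825) + (-157 + 1573)/(231 + 1573) = 2633693 + 1416/1804 = 2633693 + (1/1804)*1416 = 2633693 + 354/451 = 1187795897/451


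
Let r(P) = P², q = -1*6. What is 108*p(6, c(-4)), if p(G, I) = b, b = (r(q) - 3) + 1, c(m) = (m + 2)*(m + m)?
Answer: 3672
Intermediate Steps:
c(m) = 2*m*(2 + m) (c(m) = (2 + m)*(2*m) = 2*m*(2 + m))
q = -6
b = 34 (b = ((-6)² - 3) + 1 = (36 - 3) + 1 = 33 + 1 = 34)
p(G, I) = 34
108*p(6, c(-4)) = 108*34 = 3672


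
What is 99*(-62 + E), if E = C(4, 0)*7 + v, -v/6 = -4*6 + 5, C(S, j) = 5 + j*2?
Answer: 8613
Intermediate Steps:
C(S, j) = 5 + 2*j
v = 114 (v = -6*(-4*6 + 5) = -6*(-24 + 5) = -6*(-19) = 114)
E = 149 (E = (5 + 2*0)*7 + 114 = (5 + 0)*7 + 114 = 5*7 + 114 = 35 + 114 = 149)
99*(-62 + E) = 99*(-62 + 149) = 99*87 = 8613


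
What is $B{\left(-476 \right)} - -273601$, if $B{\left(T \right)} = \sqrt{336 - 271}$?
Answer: $273601 + \sqrt{65} \approx 2.7361 \cdot 10^{5}$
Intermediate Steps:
$B{\left(T \right)} = \sqrt{65}$
$B{\left(-476 \right)} - -273601 = \sqrt{65} - -273601 = \sqrt{65} + 273601 = 273601 + \sqrt{65}$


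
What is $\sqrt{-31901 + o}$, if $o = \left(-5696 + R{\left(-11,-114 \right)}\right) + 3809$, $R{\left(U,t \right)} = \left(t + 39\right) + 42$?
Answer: $i \sqrt{33821} \approx 183.9 i$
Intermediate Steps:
$R{\left(U,t \right)} = 81 + t$ ($R{\left(U,t \right)} = \left(39 + t\right) + 42 = 81 + t$)
$o = -1920$ ($o = \left(-5696 + \left(81 - 114\right)\right) + 3809 = \left(-5696 - 33\right) + 3809 = -5729 + 3809 = -1920$)
$\sqrt{-31901 + o} = \sqrt{-31901 - 1920} = \sqrt{-33821} = i \sqrt{33821}$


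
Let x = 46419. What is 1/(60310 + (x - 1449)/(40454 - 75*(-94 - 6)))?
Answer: 23977/1446075355 ≈ 1.6581e-5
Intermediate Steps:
1/(60310 + (x - 1449)/(40454 - 75*(-94 - 6))) = 1/(60310 + (46419 - 1449)/(40454 - 75*(-94 - 6))) = 1/(60310 + 44970/(40454 - 75*(-100))) = 1/(60310 + 44970/(40454 + 7500)) = 1/(60310 + 44970/47954) = 1/(60310 + 44970*(1/47954)) = 1/(60310 + 22485/23977) = 1/(1446075355/23977) = 23977/1446075355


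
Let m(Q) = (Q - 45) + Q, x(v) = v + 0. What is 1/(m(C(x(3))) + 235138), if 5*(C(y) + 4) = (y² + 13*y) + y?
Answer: 5/1175527 ≈ 4.2534e-6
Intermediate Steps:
x(v) = v
C(y) = -4 + y²/5 + 14*y/5 (C(y) = -4 + ((y² + 13*y) + y)/5 = -4 + (y² + 14*y)/5 = -4 + (y²/5 + 14*y/5) = -4 + y²/5 + 14*y/5)
m(Q) = -45 + 2*Q (m(Q) = (-45 + Q) + Q = -45 + 2*Q)
1/(m(C(x(3))) + 235138) = 1/((-45 + 2*(-4 + (⅕)*3² + (14/5)*3)) + 235138) = 1/((-45 + 2*(-4 + (⅕)*9 + 42/5)) + 235138) = 1/((-45 + 2*(-4 + 9/5 + 42/5)) + 235138) = 1/((-45 + 2*(31/5)) + 235138) = 1/((-45 + 62/5) + 235138) = 1/(-163/5 + 235138) = 1/(1175527/5) = 5/1175527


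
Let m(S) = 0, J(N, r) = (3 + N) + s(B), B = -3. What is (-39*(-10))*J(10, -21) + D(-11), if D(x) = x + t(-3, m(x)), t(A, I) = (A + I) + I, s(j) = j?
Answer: 3886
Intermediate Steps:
J(N, r) = N (J(N, r) = (3 + N) - 3 = N)
t(A, I) = A + 2*I
D(x) = -3 + x (D(x) = x + (-3 + 2*0) = x + (-3 + 0) = x - 3 = -3 + x)
(-39*(-10))*J(10, -21) + D(-11) = -39*(-10)*10 + (-3 - 11) = 390*10 - 14 = 3900 - 14 = 3886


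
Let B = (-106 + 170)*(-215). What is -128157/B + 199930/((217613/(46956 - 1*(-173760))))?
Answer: 607225726978041/2994354880 ≈ 2.0279e+5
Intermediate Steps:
B = -13760 (B = 64*(-215) = -13760)
-128157/B + 199930/((217613/(46956 - 1*(-173760)))) = -128157/(-13760) + 199930/((217613/(46956 - 1*(-173760)))) = -128157*(-1/13760) + 199930/((217613/(46956 + 173760))) = 128157/13760 + 199930/((217613/220716)) = 128157/13760 + 199930/((217613*(1/220716))) = 128157/13760 + 199930/(217613/220716) = 128157/13760 + 199930*(220716/217613) = 128157/13760 + 44127749880/217613 = 607225726978041/2994354880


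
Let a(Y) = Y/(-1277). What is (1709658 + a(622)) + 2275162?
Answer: 5088614518/1277 ≈ 3.9848e+6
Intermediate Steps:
a(Y) = -Y/1277 (a(Y) = Y*(-1/1277) = -Y/1277)
(1709658 + a(622)) + 2275162 = (1709658 - 1/1277*622) + 2275162 = (1709658 - 622/1277) + 2275162 = 2183232644/1277 + 2275162 = 5088614518/1277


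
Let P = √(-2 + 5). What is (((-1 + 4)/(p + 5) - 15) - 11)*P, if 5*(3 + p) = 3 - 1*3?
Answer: -49*√3/2 ≈ -42.435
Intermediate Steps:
p = -3 (p = -3 + (3 - 1*3)/5 = -3 + (3 - 3)/5 = -3 + (⅕)*0 = -3 + 0 = -3)
P = √3 ≈ 1.7320
(((-1 + 4)/(p + 5) - 15) - 11)*P = (((-1 + 4)/(-3 + 5) - 15) - 11)*√3 = ((3/2 - 15) - 11)*√3 = (-27/2 - 11)*√3 = -49*√3/2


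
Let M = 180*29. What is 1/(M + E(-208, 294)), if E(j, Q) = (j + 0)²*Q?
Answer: 1/12724836 ≈ 7.8586e-8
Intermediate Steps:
M = 5220
E(j, Q) = Q*j² (E(j, Q) = j²*Q = Q*j²)
1/(M + E(-208, 294)) = 1/(5220 + 294*(-208)²) = 1/(5220 + 294*43264) = 1/(5220 + 12719616) = 1/12724836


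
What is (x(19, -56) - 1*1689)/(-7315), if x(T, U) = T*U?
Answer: 2753/7315 ≈ 0.37635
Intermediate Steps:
(x(19, -56) - 1*1689)/(-7315) = (19*(-56) - 1*1689)/(-7315) = (-1064 - 1689)*(-1/7315) = -2753*(-1/7315) = 2753/7315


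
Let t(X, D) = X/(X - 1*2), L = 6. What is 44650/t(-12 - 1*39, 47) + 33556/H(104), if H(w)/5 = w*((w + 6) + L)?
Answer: 35686493839/769080 ≈ 46402.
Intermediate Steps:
t(X, D) = X/(-2 + X) (t(X, D) = X/(X - 2) = X/(-2 + X))
H(w) = 5*w*(12 + w) (H(w) = 5*(w*((w + 6) + 6)) = 5*(w*((6 + w) + 6)) = 5*(w*(12 + w)) = 5*w*(12 + w))
44650/t(-12 - 1*39, 47) + 33556/H(104) = 44650/(((-12 - 1*39)/(-2 + (-12 - 1*39)))) + 33556/((5*104*(12 + 104))) = 44650/(((-12 - 39)/(-2 + (-12 - 39)))) + 33556/((5*104*116)) = 44650/((-51/(-2 - 51))) + 33556/60320 = 44650/((-51/(-53))) + 33556*(1/60320) = 44650/((-51*(-1/53))) + 8389/15080 = 44650/(51/53) + 8389/15080 = 44650*(53/51) + 8389/15080 = 2366450/51 + 8389/15080 = 35686493839/769080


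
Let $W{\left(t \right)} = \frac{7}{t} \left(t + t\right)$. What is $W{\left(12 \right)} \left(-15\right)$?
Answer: $-210$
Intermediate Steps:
$W{\left(t \right)} = 14$ ($W{\left(t \right)} = \frac{7}{t} 2 t = 14$)
$W{\left(12 \right)} \left(-15\right) = 14 \left(-15\right) = -210$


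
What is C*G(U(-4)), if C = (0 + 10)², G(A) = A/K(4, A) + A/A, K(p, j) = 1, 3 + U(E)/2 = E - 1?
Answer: -1500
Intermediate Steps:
U(E) = -8 + 2*E (U(E) = -6 + 2*(E - 1) = -6 + 2*(-1 + E) = -6 + (-2 + 2*E) = -8 + 2*E)
G(A) = 1 + A (G(A) = A/1 + A/A = A*1 + 1 = A + 1 = 1 + A)
C = 100 (C = 10² = 100)
C*G(U(-4)) = 100*(1 + (-8 + 2*(-4))) = 100*(1 + (-8 - 8)) = 100*(1 - 16) = 100*(-15) = -1500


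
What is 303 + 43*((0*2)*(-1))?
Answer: 303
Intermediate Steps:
303 + 43*((0*2)*(-1)) = 303 + 43*(0*(-1)) = 303 + 43*0 = 303 + 0 = 303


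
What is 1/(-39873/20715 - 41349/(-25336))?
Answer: -174945080/51225931 ≈ -3.4152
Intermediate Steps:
1/(-39873/20715 - 41349/(-25336)) = 1/(-39873*1/20715 - 41349*(-1/25336)) = 1/(-13291/6905 + 41349/25336) = 1/(-51225931/174945080) = -174945080/51225931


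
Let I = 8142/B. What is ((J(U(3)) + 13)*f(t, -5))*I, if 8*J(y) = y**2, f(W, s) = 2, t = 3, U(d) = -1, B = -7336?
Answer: -61065/2096 ≈ -29.134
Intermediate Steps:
I = -4071/3668 (I = 8142/(-7336) = 8142*(-1/7336) = -4071/3668 ≈ -1.1099)
J(y) = y**2/8
((J(U(3)) + 13)*f(t, -5))*I = (((1/8)*(-1)**2 + 13)*2)*(-4071/3668) = (((1/8)*1 + 13)*2)*(-4071/3668) = ((1/8 + 13)*2)*(-4071/3668) = ((105/8)*2)*(-4071/3668) = (105/4)*(-4071/3668) = -61065/2096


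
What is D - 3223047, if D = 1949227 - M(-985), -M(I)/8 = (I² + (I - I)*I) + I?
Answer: 6480100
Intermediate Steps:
M(I) = -8*I - 8*I² (M(I) = -8*((I² + (I - I)*I) + I) = -8*((I² + 0*I) + I) = -8*((I² + 0) + I) = -8*(I² + I) = -8*(I + I²) = -8*I - 8*I²)
D = 9703147 (D = 1949227 - (-8)*(-985)*(1 - 985) = 1949227 - (-8)*(-985)*(-984) = 1949227 - 1*(-7753920) = 1949227 + 7753920 = 9703147)
D - 3223047 = 9703147 - 3223047 = 6480100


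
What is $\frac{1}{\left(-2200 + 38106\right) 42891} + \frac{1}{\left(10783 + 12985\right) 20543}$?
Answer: $\frac{1014155135}{375975640389248952} \approx 2.6974 \cdot 10^{-9}$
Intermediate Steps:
$\frac{1}{\left(-2200 + 38106\right) 42891} + \frac{1}{\left(10783 + 12985\right) 20543} = \frac{1}{35906} \cdot \frac{1}{42891} + \frac{1}{23768} \cdot \frac{1}{20543} = \frac{1}{1540044246} + \frac{1}{488266024} = \frac{1014155135}{375975640389248952}$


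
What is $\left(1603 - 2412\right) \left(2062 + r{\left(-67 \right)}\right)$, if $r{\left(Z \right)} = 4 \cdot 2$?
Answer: $-1674630$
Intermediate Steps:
$r{\left(Z \right)} = 8$
$\left(1603 - 2412\right) \left(2062 + r{\left(-67 \right)}\right) = \left(1603 - 2412\right) \left(2062 + 8\right) = \left(-809\right) 2070 = -1674630$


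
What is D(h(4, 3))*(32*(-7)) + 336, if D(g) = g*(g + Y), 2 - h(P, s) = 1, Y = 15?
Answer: -3248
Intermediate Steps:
h(P, s) = 1 (h(P, s) = 2 - 1*1 = 2 - 1 = 1)
D(g) = g*(15 + g) (D(g) = g*(g + 15) = g*(15 + g))
D(h(4, 3))*(32*(-7)) + 336 = (1*(15 + 1))*(32*(-7)) + 336 = (1*16)*(-224) + 336 = 16*(-224) + 336 = -3584 + 336 = -3248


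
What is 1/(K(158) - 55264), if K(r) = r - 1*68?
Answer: -1/55174 ≈ -1.8124e-5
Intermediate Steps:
K(r) = -68 + r (K(r) = r - 68 = -68 + r)
1/(K(158) - 55264) = 1/((-68 + 158) - 55264) = 1/(90 - 55264) = 1/(-55174) = -1/55174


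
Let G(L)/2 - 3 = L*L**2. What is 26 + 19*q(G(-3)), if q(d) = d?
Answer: -886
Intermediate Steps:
G(L) = 6 + 2*L**3 (G(L) = 6 + 2*(L*L**2) = 6 + 2*L**3)
26 + 19*q(G(-3)) = 26 + 19*(6 + 2*(-3)**3) = 26 + 19*(6 + 2*(-27)) = 26 + 19*(6 - 54) = 26 + 19*(-48) = 26 - 912 = -886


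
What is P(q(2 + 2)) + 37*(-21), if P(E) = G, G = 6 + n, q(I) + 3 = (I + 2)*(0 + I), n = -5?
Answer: -776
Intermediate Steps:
q(I) = -3 + I*(2 + I) (q(I) = -3 + (I + 2)*(0 + I) = -3 + (2 + I)*I = -3 + I*(2 + I))
G = 1 (G = 6 - 5 = 1)
P(E) = 1
P(q(2 + 2)) + 37*(-21) = 1 + 37*(-21) = 1 - 777 = -776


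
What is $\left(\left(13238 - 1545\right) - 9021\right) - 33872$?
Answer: $-31200$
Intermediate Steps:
$\left(\left(13238 - 1545\right) - 9021\right) - 33872 = \left(11693 - 9021\right) - 33872 = 2672 - 33872 = -31200$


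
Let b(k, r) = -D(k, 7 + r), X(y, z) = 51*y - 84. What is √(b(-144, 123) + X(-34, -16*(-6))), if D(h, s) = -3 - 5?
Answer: I*√1810 ≈ 42.544*I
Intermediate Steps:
X(y, z) = -84 + 51*y
D(h, s) = -8
b(k, r) = 8 (b(k, r) = -1*(-8) = 8)
√(b(-144, 123) + X(-34, -16*(-6))) = √(8 + (-84 + 51*(-34))) = √(8 + (-84 - 1734)) = √(8 - 1818) = √(-1810) = I*√1810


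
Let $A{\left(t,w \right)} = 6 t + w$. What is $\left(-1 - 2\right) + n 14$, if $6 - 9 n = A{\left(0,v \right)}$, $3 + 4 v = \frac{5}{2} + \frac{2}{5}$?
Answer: $\frac{1147}{180} \approx 6.3722$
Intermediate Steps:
$v = - \frac{1}{40}$ ($v = - \frac{3}{4} + \frac{\frac{5}{2} + \frac{2}{5}}{4} = - \frac{3}{4} + \frac{1}{4} \cdot \frac{29}{10} = - \frac{3}{4} + \frac{29}{40} = - \frac{1}{40} \approx -0.025$)
$A{\left(t,w \right)} = w + 6 t$
$n = \frac{241}{360}$ ($n = \frac{2}{3} - \frac{- \frac{1}{40} + 6 \cdot 0}{9} = \frac{2}{3} - \frac{- \frac{1}{40} + 0}{9} = \frac{2}{3} - - \frac{1}{360} = \frac{2}{3} + \frac{1}{360} = \frac{241}{360} \approx 0.66944$)
$\left(-1 - 2\right) + n 14 = \left(-1 - 2\right) + \frac{241}{360} \cdot 14 = \left(-1 - 2\right) + \frac{1687}{180} = -3 + \frac{1687}{180} = \frac{1147}{180}$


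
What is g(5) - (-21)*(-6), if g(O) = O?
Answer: -121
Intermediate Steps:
g(5) - (-21)*(-6) = 5 - (-21)*(-6) = 5 - 1*126 = 5 - 126 = -121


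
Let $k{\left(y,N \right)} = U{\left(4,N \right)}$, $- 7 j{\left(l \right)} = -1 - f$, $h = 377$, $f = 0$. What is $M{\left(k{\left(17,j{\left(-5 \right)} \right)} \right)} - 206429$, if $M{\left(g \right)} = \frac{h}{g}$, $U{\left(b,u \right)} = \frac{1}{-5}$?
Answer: $-208314$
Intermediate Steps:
$U{\left(b,u \right)} = - \frac{1}{5}$
$j{\left(l \right)} = \frac{1}{7}$ ($j{\left(l \right)} = - \frac{-1 - 0}{7} = - \frac{-1 + 0}{7} = \left(- \frac{1}{7}\right) \left(-1\right) = \frac{1}{7}$)
$k{\left(y,N \right)} = - \frac{1}{5}$
$M{\left(g \right)} = \frac{377}{g}$
$M{\left(k{\left(17,j{\left(-5 \right)} \right)} \right)} - 206429 = \frac{377}{- \frac{1}{5}} - 206429 = 377 \left(-5\right) - 206429 = -1885 - 206429 = -208314$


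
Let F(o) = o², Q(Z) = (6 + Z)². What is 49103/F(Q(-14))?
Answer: 49103/4096 ≈ 11.988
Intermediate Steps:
49103/F(Q(-14)) = 49103/(((6 - 14)²)²) = 49103/(((-8)²)²) = 49103/(64²) = 49103/4096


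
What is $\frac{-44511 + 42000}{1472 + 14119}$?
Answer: $- \frac{837}{5197} \approx -0.16105$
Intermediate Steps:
$\frac{-44511 + 42000}{1472 + 14119} = - \frac{2511}{15591} = \left(-2511\right) \frac{1}{15591} = - \frac{837}{5197}$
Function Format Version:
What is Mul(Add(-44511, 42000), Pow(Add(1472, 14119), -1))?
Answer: Rational(-837, 5197) ≈ -0.16105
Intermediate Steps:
Mul(Add(-44511, 42000), Pow(Add(1472, 14119), -1)) = Mul(-2511, Pow(15591, -1)) = Mul(-2511, Rational(1, 15591)) = Rational(-837, 5197)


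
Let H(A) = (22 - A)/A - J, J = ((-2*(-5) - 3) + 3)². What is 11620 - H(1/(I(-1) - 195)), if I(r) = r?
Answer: 16033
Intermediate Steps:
J = 100 (J = ((10 - 3) + 3)² = (7 + 3)² = 10² = 100)
H(A) = -100 + (22 - A)/A (H(A) = (22 - A)/A - 1*100 = (22 - A)/A - 100 = -100 + (22 - A)/A)
11620 - H(1/(I(-1) - 195)) = 11620 - (-101 + 22/(1/(-1 - 195))) = 11620 - (-101 + 22/(1/(-196))) = 11620 - (-101 + 22/(-1/196)) = 11620 - (-101 + 22*(-196)) = 11620 - (-101 - 4312) = 11620 - 1*(-4413) = 11620 + 4413 = 16033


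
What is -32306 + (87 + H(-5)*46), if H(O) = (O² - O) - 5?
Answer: -31069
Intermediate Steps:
H(O) = -5 + O² - O
-32306 + (87 + H(-5)*46) = -32306 + (87 + (-5 + (-5)² - 1*(-5))*46) = -32306 + (87 + (-5 + 25 + 5)*46) = -32306 + (87 + 25*46) = -32306 + (87 + 1150) = -32306 + 1237 = -31069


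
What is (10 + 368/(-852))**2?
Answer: 4153444/45369 ≈ 91.548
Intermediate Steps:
(10 + 368/(-852))**2 = (10 + 368*(-1/852))**2 = (10 - 92/213)**2 = (2038/213)**2 = 4153444/45369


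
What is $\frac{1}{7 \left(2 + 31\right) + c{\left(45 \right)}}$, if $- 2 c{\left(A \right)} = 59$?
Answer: $\frac{2}{403} \approx 0.0049628$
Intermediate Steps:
$c{\left(A \right)} = - \frac{59}{2}$ ($c{\left(A \right)} = \left(- \frac{1}{2}\right) 59 = - \frac{59}{2}$)
$\frac{1}{7 \left(2 + 31\right) + c{\left(45 \right)}} = \frac{1}{7 \left(2 + 31\right) - \frac{59}{2}} = \frac{1}{7 \cdot 33 - \frac{59}{2}} = \frac{1}{231 - \frac{59}{2}} = \frac{1}{\frac{403}{2}} = \frac{2}{403}$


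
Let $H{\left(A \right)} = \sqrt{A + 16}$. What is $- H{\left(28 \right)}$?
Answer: $- 2 \sqrt{11} \approx -6.6332$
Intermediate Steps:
$H{\left(A \right)} = \sqrt{16 + A}$
$- H{\left(28 \right)} = - \sqrt{16 + 28} = - \sqrt{44} = - 2 \sqrt{11}$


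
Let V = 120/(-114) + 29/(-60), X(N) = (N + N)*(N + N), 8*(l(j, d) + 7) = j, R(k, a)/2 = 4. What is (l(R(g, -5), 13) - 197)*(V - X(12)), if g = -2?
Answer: 133653373/1140 ≈ 1.1724e+5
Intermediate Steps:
R(k, a) = 8 (R(k, a) = 2*4 = 8)
l(j, d) = -7 + j/8
X(N) = 4*N² (X(N) = (2*N)*(2*N) = 4*N²)
V = -1751/1140 (V = 120*(-1/114) + 29*(-1/60) = -20/19 - 29/60 = -1751/1140 ≈ -1.5360)
(l(R(g, -5), 13) - 197)*(V - X(12)) = ((-7 + (⅛)*8) - 197)*(-1751/1140 - 4*12²) = ((-7 + 1) - 197)*(-1751/1140 - 4*144) = (-6 - 197)*(-1751/1140 - 1*576) = -203*(-1751/1140 - 576) = -203*(-658391/1140) = 133653373/1140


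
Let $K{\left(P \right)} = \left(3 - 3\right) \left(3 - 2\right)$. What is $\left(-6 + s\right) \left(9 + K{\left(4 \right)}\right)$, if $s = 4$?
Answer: $-18$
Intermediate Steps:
$K{\left(P \right)} = 0$ ($K{\left(P \right)} = 0 \cdot 1 = 0$)
$\left(-6 + s\right) \left(9 + K{\left(4 \right)}\right) = \left(-6 + 4\right) \left(9 + 0\right) = \left(-2\right) 9 = -18$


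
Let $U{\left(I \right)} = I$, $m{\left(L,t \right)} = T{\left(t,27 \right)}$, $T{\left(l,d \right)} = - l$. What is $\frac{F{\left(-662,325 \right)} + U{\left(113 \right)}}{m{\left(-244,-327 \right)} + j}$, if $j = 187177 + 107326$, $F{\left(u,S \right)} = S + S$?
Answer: $\frac{763}{294830} \approx 0.0025879$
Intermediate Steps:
$F{\left(u,S \right)} = 2 S$
$m{\left(L,t \right)} = - t$
$j = 294503$
$\frac{F{\left(-662,325 \right)} + U{\left(113 \right)}}{m{\left(-244,-327 \right)} + j} = \frac{2 \cdot 325 + 113}{\left(-1\right) \left(-327\right) + 294503} = \frac{650 + 113}{327 + 294503} = \frac{763}{294830}$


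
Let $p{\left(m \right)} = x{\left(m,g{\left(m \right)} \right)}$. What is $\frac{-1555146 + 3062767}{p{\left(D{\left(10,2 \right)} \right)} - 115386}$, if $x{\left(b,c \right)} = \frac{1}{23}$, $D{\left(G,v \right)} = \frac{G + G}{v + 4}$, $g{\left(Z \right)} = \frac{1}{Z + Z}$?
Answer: $- \frac{34675283}{2653877} \approx -13.066$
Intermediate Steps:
$g{\left(Z \right)} = \frac{1}{2 Z}$
$D{\left(G,v \right)} = \frac{2 G}{4 + v}$
$x{\left(b,c \right)} = \frac{1}{23}$
$p{\left(m \right)} = \frac{1}{23}$
$\frac{-1555146 + 3062767}{p{\left(D{\left(10,2 \right)} \right)} - 115386} = \frac{-1555146 + 3062767}{\frac{1}{23} - 115386} = \frac{1507621}{- \frac{2653877}{23}} = 1507621 \left(- \frac{23}{2653877}\right) = - \frac{34675283}{2653877}$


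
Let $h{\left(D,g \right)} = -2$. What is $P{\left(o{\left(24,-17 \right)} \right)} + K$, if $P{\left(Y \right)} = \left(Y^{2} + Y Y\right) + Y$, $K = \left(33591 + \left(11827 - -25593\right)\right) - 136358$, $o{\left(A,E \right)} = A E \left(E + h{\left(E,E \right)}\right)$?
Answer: $120129413$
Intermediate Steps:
$o{\left(A,E \right)} = A E \left(-2 + E\right)$ ($o{\left(A,E \right)} = A E \left(E - 2\right) = A E \left(-2 + E\right)$)
$K = -65347$ ($K = \left(33591 + \left(11827 + 25593\right)\right) - 136358 = \left(33591 + 37420\right) - 136358 = 71011 - 136358 = -65347$)
$P{\left(Y \right)} = Y + 2 Y^{2}$ ($P{\left(Y \right)} = \left(Y^{2} + Y^{2}\right) + Y = 2 Y^{2} + Y = Y + 2 Y^{2}$)
$P{\left(o{\left(24,-17 \right)} \right)} + K = 24 \left(-17\right) \left(-2 - 17\right) \left(1 + 2 \cdot 24 \left(-17\right) \left(-2 - 17\right)\right) - 65347 = 24 \left(-17\right) \left(-19\right) \left(1 + 2 \cdot 24 \left(-17\right) \left(-19\right)\right) - 65347 = 7752 \left(1 + 2 \cdot 7752\right) - 65347 = 7752 \left(1 + 15504\right) - 65347 = 7752 \cdot 15505 - 65347 = 120194760 - 65347 = 120129413$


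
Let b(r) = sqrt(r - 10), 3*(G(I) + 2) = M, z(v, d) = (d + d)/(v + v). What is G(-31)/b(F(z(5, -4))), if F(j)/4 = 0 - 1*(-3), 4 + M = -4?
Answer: -7*sqrt(2)/3 ≈ -3.2998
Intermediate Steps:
M = -8 (M = -4 - 4 = -8)
z(v, d) = d/v (z(v, d) = (2*d)/((2*v)) = (2*d)*(1/(2*v)) = d/v)
G(I) = -14/3 (G(I) = -2 + (1/3)*(-8) = -2 - 8/3 = -14/3)
F(j) = 12 (F(j) = 4*(0 - 1*(-3)) = 4*(0 + 3) = 4*3 = 12)
b(r) = sqrt(-10 + r)
G(-31)/b(F(z(5, -4))) = -14/(3*sqrt(-10 + 12)) = -14*sqrt(2)/2/3 = -7*sqrt(2)/3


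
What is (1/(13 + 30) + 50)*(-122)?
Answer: -262422/43 ≈ -6102.8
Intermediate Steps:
(1/(13 + 30) + 50)*(-122) = (1/43 + 50)*(-122) = (2151/43)*(-122) = -262422/43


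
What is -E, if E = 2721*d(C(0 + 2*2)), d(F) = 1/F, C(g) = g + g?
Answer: -2721/8 ≈ -340.13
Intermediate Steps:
C(g) = 2*g
E = 2721/8 (E = 2721/((2*(0 + 2*2))) = 2721/((2*(0 + 4))) = 2721/((2*4)) = 2721/8 ≈ 340.13)
-E = -1*2721/8 = -2721/8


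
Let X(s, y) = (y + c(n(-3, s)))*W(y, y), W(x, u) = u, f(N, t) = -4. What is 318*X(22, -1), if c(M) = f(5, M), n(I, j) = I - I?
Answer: 1590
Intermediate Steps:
n(I, j) = 0
c(M) = -4
X(s, y) = y*(-4 + y) (X(s, y) = (y - 4)*y = (-4 + y)*y = y*(-4 + y))
318*X(22, -1) = 318*(-(-4 - 1)) = 318*(-1*(-5)) = 318*5 = 1590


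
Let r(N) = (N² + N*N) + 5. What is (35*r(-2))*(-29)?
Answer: -13195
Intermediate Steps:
r(N) = 5 + 2*N² (r(N) = (N² + N²) + 5 = 2*N² + 5 = 5 + 2*N²)
(35*r(-2))*(-29) = (35*(5 + 2*(-2)²))*(-29) = (35*(5 + 2*4))*(-29) = (35*(5 + 8))*(-29) = (35*13)*(-29) = 455*(-29) = -13195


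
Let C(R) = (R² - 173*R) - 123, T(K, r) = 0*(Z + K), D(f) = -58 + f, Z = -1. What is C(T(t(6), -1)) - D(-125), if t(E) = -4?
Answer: 60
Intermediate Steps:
T(K, r) = 0 (T(K, r) = 0*(-1 + K) = 0)
C(R) = -123 + R² - 173*R
C(T(t(6), -1)) - D(-125) = (-123 + 0² - 173*0) - (-58 - 125) = (-123 + 0 + 0) - 1*(-183) = -123 + 183 = 60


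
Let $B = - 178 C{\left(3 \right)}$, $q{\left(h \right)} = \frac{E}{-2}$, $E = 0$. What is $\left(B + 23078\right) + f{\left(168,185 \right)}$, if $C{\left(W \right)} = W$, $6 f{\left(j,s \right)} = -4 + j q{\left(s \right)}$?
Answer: $\frac{67630}{3} \approx 22543.0$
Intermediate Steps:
$q{\left(h \right)} = 0$ ($q{\left(h \right)} = \frac{0}{-2} = 0 \left(- \frac{1}{2}\right) = 0$)
$f{\left(j,s \right)} = - \frac{2}{3}$ ($f{\left(j,s \right)} = \frac{-4 + j 0}{6} = \frac{-4 + 0}{6} = \frac{1}{6} \left(-4\right) = - \frac{2}{3}$)
$B = -534$ ($B = \left(-178\right) 3 = -534$)
$\left(B + 23078\right) + f{\left(168,185 \right)} = \left(-534 + 23078\right) - \frac{2}{3} = 22544 - \frac{2}{3} = \frac{67630}{3}$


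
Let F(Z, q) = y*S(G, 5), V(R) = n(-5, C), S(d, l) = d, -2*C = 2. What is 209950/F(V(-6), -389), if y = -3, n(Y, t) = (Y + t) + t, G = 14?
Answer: -104975/21 ≈ -4998.8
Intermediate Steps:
C = -1 (C = -½*2 = -1)
n(Y, t) = Y + 2*t
V(R) = -7 (V(R) = -5 + 2*(-1) = -5 - 2 = -7)
F(Z, q) = -42 (F(Z, q) = -3*14 = -42)
209950/F(V(-6), -389) = 209950/(-42) = 209950*(-1/42) = -104975/21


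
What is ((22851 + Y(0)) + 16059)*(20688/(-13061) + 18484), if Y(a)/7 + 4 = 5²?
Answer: 9428314337652/13061 ≈ 7.2187e+8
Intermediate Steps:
Y(a) = 147 (Y(a) = -28 + 7*5² = -28 + 7*25 = -28 + 175 = 147)
((22851 + Y(0)) + 16059)*(20688/(-13061) + 18484) = ((22851 + 147) + 16059)*(20688/(-13061) + 18484) = (22998 + 16059)*(20688*(-1/13061) + 18484) = 39057*(-20688/13061 + 18484) = 39057*(241398836/13061) = 9428314337652/13061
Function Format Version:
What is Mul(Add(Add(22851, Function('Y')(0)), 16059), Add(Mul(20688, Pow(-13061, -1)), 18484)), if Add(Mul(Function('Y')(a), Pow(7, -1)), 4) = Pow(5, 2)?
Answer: Rational(9428314337652, 13061) ≈ 7.2187e+8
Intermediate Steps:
Function('Y')(a) = 147 (Function('Y')(a) = Add(-28, Mul(7, Pow(5, 2))) = Add(-28, Mul(7, 25)) = Add(-28, 175) = 147)
Mul(Add(Add(22851, Function('Y')(0)), 16059), Add(Mul(20688, Pow(-13061, -1)), 18484)) = Mul(Add(Add(22851, 147), 16059), Add(Mul(20688, Pow(-13061, -1)), 18484)) = Mul(Add(22998, 16059), Add(Mul(20688, Rational(-1, 13061)), 18484)) = Mul(39057, Add(Rational(-20688, 13061), 18484)) = Mul(39057, Rational(241398836, 13061)) = Rational(9428314337652, 13061)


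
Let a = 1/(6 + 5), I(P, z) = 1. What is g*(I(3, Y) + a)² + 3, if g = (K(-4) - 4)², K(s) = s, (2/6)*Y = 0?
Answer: 9579/121 ≈ 79.165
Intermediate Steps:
Y = 0 (Y = 3*0 = 0)
a = 1/11 ≈ 0.090909
g = 64 (g = (-4 - 4)² = (-8)² = 64)
g*(I(3, Y) + a)² + 3 = 64*(1 + 1/11)² + 3 = 64*(12/11)² + 3 = 64*(144/121) + 3 = 9216/121 + 3 = 9579/121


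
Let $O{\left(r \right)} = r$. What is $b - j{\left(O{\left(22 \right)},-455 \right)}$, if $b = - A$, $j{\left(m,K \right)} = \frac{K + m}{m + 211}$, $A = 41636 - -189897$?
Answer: $- \frac{53946756}{233} \approx -2.3153 \cdot 10^{5}$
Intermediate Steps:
$A = 231533$ ($A = 41636 + 189897 = 231533$)
$j{\left(m,K \right)} = \frac{K + m}{211 + m}$
$b = -231533$ ($b = \left(-1\right) 231533 = -231533$)
$b - j{\left(O{\left(22 \right)},-455 \right)} = -231533 - \frac{-455 + 22}{211 + 22} = -231533 - \frac{1}{233} \left(-433\right) = -231533 - - \frac{433}{233} = -231533 + \frac{433}{233} = - \frac{53946756}{233}$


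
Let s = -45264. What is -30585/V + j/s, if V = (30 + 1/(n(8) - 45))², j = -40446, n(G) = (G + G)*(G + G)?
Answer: -10002284775339/302375296184 ≈ -33.079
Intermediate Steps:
n(G) = 4*G² (n(G) = (2*G)*(2*G) = 4*G²)
V = 40081561/44521 (V = (30 + 1/(4*8² - 45))² = (30 + 1/(4*64 - 45))² = (30 + 1/(256 - 45))² = (30 + 1/211)² = (6331/211)² = 40081561/44521 ≈ 900.28)
-30585/V + j/s = -30585/40081561/44521 - 40446/(-45264) = -30585*44521/40081561 - 40446*(-1/45264) = -1361674785/40081561 + 6741/7544 = -10002284775339/302375296184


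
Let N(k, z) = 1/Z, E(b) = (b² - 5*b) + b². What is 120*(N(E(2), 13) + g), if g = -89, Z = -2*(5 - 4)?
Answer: -10740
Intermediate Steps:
Z = -2 (Z = -2*1 = -2)
E(b) = -5*b + 2*b²
N(k, z) = -½ (N(k, z) = 1/(-2) = -½)
120*(N(E(2), 13) + g) = 120*(-½ - 89) = 120*(-179/2) = -10740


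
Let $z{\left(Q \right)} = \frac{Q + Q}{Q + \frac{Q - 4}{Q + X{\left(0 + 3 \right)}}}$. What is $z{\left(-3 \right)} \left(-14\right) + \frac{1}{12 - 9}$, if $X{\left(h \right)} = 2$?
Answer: $\frac{64}{3} \approx 21.333$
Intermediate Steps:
$z{\left(Q \right)} = \frac{2 Q}{Q + \frac{-4 + Q}{2 + Q}}$ ($z{\left(Q \right)} = \frac{Q + Q}{Q + \frac{Q - 4}{Q + 2}} = \frac{2 Q}{Q + \frac{-4 + Q}{2 + Q}}$)
$z{\left(-3 \right)} \left(-14\right) + \frac{1}{12 - 9} = 2 \left(-3\right) \frac{1}{-4 + \left(-3\right)^{2} + 3 \left(-3\right)} \left(2 - 3\right) \left(-14\right) + \frac{1}{12 - 9} = 2 \left(-3\right) \frac{1}{-4 + 9 - 9} \left(-1\right) \left(-14\right) + \frac{1}{3} = 2 \left(-3\right) \frac{1}{-4} \left(-1\right) \left(-14\right) + \frac{1}{3} = 2 \left(-3\right) \left(- \frac{1}{4}\right) \left(-1\right) \left(-14\right) + \frac{1}{3} = \left(- \frac{3}{2}\right) \left(-14\right) + \frac{1}{3} = 21 + \frac{1}{3} = \frac{64}{3}$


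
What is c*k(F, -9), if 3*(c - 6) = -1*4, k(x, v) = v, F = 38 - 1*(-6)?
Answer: -42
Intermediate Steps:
F = 44 (F = 38 + 6 = 44)
c = 14/3 (c = 6 + (-1*4)/3 = 6 + (⅓)*(-4) = 6 - 4/3 = 14/3 ≈ 4.6667)
c*k(F, -9) = (14/3)*(-9) = -42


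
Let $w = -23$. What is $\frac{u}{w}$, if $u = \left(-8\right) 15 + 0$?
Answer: $\frac{120}{23} \approx 5.2174$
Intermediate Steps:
$u = -120$ ($u = -120 + 0 = -120$)
$\frac{u}{w} = - \frac{120}{-23} = \left(-120\right) \left(- \frac{1}{23}\right) = \frac{120}{23}$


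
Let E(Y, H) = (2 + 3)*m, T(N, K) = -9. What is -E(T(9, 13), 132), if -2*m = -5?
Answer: -25/2 ≈ -12.500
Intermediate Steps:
m = 5/2 (m = -½*(-5) = 5/2 ≈ 2.5000)
E(Y, H) = 25/2 (E(Y, H) = (2 + 3)*(5/2) = 5*(5/2) = 25/2)
-E(T(9, 13), 132) = -1*25/2 = -25/2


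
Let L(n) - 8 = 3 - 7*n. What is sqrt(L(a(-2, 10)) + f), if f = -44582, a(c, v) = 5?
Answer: I*sqrt(44606) ≈ 211.2*I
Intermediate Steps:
L(n) = 11 - 7*n (L(n) = 8 + (3 - 7*n) = 11 - 7*n)
sqrt(L(a(-2, 10)) + f) = sqrt((11 - 7*5) - 44582) = sqrt((11 - 35) - 44582) = sqrt(-24 - 44582) = sqrt(-44606) = I*sqrt(44606)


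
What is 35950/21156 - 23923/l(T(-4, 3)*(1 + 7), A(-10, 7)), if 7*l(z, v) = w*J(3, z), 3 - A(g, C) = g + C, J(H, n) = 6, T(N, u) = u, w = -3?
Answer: 147643834/15867 ≈ 9305.1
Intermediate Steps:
A(g, C) = 3 - C - g (A(g, C) = 3 - (g + C) = 3 - (C + g) = 3 + (-C - g) = 3 - C - g)
l(z, v) = -18/7 (l(z, v) = (-3*6)/7 = (⅐)*(-18) = -18/7)
35950/21156 - 23923/l(T(-4, 3)*(1 + 7), A(-10, 7)) = 35950/21156 - 23923/(-18/7) = 35950*(1/21156) - 23923*(-7/18) = 17975/10578 + 167461/18 = 147643834/15867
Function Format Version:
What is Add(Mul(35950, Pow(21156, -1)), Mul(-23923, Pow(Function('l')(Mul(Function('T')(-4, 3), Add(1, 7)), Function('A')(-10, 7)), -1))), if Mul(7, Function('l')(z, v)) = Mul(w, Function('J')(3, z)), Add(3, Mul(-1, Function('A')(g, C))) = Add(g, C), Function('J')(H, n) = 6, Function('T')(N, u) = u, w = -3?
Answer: Rational(147643834, 15867) ≈ 9305.1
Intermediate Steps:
Function('A')(g, C) = Add(3, Mul(-1, C), Mul(-1, g)) (Function('A')(g, C) = Add(3, Mul(-1, Add(g, C))) = Add(3, Mul(-1, Add(C, g))) = Add(3, Add(Mul(-1, C), Mul(-1, g))) = Add(3, Mul(-1, C), Mul(-1, g)))
Function('l')(z, v) = Rational(-18, 7) (Function('l')(z, v) = Mul(Rational(1, 7), Mul(-3, 6)) = Mul(Rational(1, 7), -18) = Rational(-18, 7))
Add(Mul(35950, Pow(21156, -1)), Mul(-23923, Pow(Function('l')(Mul(Function('T')(-4, 3), Add(1, 7)), Function('A')(-10, 7)), -1))) = Add(Mul(35950, Pow(21156, -1)), Mul(-23923, Pow(Rational(-18, 7), -1))) = Add(Mul(35950, Rational(1, 21156)), Mul(-23923, Rational(-7, 18))) = Add(Rational(17975, 10578), Rational(167461, 18)) = Rational(147643834, 15867)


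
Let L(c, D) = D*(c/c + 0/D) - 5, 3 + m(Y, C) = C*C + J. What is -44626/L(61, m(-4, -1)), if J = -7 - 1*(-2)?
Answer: 22313/6 ≈ 3718.8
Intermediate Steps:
J = -5 (J = -7 + 2 = -5)
m(Y, C) = -8 + C² (m(Y, C) = -3 + (C*C - 5) = -3 + (C² - 5) = -3 + (-5 + C²) = -8 + C²)
L(c, D) = -5 + D (L(c, D) = D*(1 + 0) - 5 = D*1 - 5 = D - 5 = -5 + D)
-44626/L(61, m(-4, -1)) = -44626/(-5 + (-8 + (-1)²)) = -44626/(-5 + (-8 + 1)) = -44626/(-5 - 7) = -44626/(-12) = -44626*(-1/12) = 22313/6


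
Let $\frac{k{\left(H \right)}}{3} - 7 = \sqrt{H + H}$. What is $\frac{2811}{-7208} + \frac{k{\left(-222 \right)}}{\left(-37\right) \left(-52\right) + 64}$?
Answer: $- \frac{194175}{511768} + \frac{3 i \sqrt{111}}{994} \approx -0.37942 + 0.031798 i$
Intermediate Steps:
$k{\left(H \right)} = 21 + 3 \sqrt{2} \sqrt{H}$ ($k{\left(H \right)} = 21 + 3 \sqrt{H + H} = 21 + 3 \sqrt{2 H} = 21 + 3 \sqrt{2} \sqrt{H}$)
$\frac{2811}{-7208} + \frac{k{\left(-222 \right)}}{\left(-37\right) \left(-52\right) + 64} = \frac{2811}{-7208} + \frac{21 + 3 \sqrt{2} \sqrt{-222}}{\left(-37\right) \left(-52\right) + 64} = 2811 \left(- \frac{1}{7208}\right) + \frac{21 + 3 \sqrt{2} i \sqrt{222}}{1924 + 64} = - \frac{2811}{7208} + \frac{21 + 6 i \sqrt{111}}{1988} = - \frac{2811}{7208} + \left(21 + 6 i \sqrt{111}\right) \frac{1}{1988} = - \frac{2811}{7208} + \left(\frac{3}{284} + \frac{3 i \sqrt{111}}{994}\right) = - \frac{194175}{511768} + \frac{3 i \sqrt{111}}{994}$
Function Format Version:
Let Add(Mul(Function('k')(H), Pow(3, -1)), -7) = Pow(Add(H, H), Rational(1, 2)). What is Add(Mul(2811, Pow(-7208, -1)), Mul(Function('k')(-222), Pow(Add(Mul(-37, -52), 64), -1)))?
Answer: Add(Rational(-194175, 511768), Mul(Rational(3, 994), I, Pow(111, Rational(1, 2)))) ≈ Add(-0.37942, Mul(0.031798, I))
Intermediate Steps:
Function('k')(H) = Add(21, Mul(3, Pow(2, Rational(1, 2)), Pow(H, Rational(1, 2)))) (Function('k')(H) = Add(21, Mul(3, Pow(Add(H, H), Rational(1, 2)))) = Add(21, Mul(3, Pow(Mul(2, H), Rational(1, 2)))) = Add(21, Mul(3, Mul(Pow(2, Rational(1, 2)), Pow(H, Rational(1, 2))))) = Add(21, Mul(3, Pow(2, Rational(1, 2)), Pow(H, Rational(1, 2)))))
Add(Mul(2811, Pow(-7208, -1)), Mul(Function('k')(-222), Pow(Add(Mul(-37, -52), 64), -1))) = Add(Mul(2811, Pow(-7208, -1)), Mul(Add(21, Mul(3, Pow(2, Rational(1, 2)), Pow(-222, Rational(1, 2)))), Pow(Add(Mul(-37, -52), 64), -1))) = Add(Mul(2811, Rational(-1, 7208)), Mul(Add(21, Mul(3, Pow(2, Rational(1, 2)), Mul(I, Pow(222, Rational(1, 2))))), Pow(Add(1924, 64), -1))) = Add(Rational(-2811, 7208), Mul(Add(21, Mul(6, I, Pow(111, Rational(1, 2)))), Pow(1988, -1))) = Add(Rational(-2811, 7208), Mul(Add(21, Mul(6, I, Pow(111, Rational(1, 2)))), Rational(1, 1988))) = Add(Rational(-2811, 7208), Add(Rational(3, 284), Mul(Rational(3, 994), I, Pow(111, Rational(1, 2))))) = Add(Rational(-194175, 511768), Mul(Rational(3, 994), I, Pow(111, Rational(1, 2))))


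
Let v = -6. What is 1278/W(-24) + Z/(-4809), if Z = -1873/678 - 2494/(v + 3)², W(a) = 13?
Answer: 12508165087/127159578 ≈ 98.366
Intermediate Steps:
Z = -569263/2034 (Z = -1873/678 - 2494/(-6 + 3)² = -1873*1/678 - 2494/((-3)²) = -1873/678 - 2494/9 = -569263/2034 ≈ -279.87)
1278/W(-24) + Z/(-4809) = 1278/13 - 569263/2034/(-4809) = 1278*(1/13) - 569263/2034*(-1/4809) = 1278/13 + 569263/9781506 = 12508165087/127159578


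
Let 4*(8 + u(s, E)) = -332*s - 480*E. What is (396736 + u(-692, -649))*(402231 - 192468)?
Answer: 111603145572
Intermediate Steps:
u(s, E) = -8 - 120*E - 83*s (u(s, E) = -8 + (-332*s - 480*E)/4 = -8 + (-480*E - 332*s)/4 = -8 + (-120*E - 83*s) = -8 - 120*E - 83*s)
(396736 + u(-692, -649))*(402231 - 192468) = (396736 + (-8 - 120*(-649) - 83*(-692)))*(402231 - 192468) = (396736 + (-8 + 77880 + 57436))*209763 = (396736 + 135308)*209763 = 532044*209763 = 111603145572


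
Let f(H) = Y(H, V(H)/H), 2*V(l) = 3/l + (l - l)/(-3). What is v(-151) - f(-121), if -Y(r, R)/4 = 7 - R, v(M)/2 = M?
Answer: -4011640/14641 ≈ -274.00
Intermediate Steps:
v(M) = 2*M
V(l) = 3/(2*l) (V(l) = (3/l + (l - l)/(-3))/2 = (3/l + 0*(-1/3))/2 = (3/l + 0)/2 = (3/l)/2 = 3/(2*l))
Y(r, R) = -28 + 4*R (Y(r, R) = -4*(7 - R) = -28 + 4*R)
f(H) = -28 + 6/H**2 (f(H) = -28 + 4*((3/(2*H))/H) = -28 + 4*(3/(2*H**2)) = -28 + 6/H**2)
v(-151) - f(-121) = 2*(-151) - (-28 + 6/(-121)**2) = -302 - (-28 + 6*(1/14641)) = -302 - (-28 + 6/14641) = -302 - 1*(-409942/14641) = -302 + 409942/14641 = -4011640/14641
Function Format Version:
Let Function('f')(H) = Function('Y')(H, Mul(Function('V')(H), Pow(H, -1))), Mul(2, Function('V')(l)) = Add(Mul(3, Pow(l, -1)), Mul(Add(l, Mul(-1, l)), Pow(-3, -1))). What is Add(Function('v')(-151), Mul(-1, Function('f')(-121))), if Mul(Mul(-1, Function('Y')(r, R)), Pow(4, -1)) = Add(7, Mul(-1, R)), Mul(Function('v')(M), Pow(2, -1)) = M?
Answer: Rational(-4011640, 14641) ≈ -274.00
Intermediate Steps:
Function('v')(M) = Mul(2, M)
Function('V')(l) = Mul(Rational(3, 2), Pow(l, -1)) (Function('V')(l) = Mul(Rational(1, 2), Add(Mul(3, Pow(l, -1)), Mul(Add(l, Mul(-1, l)), Pow(-3, -1)))) = Mul(Rational(1, 2), Add(Mul(3, Pow(l, -1)), Mul(0, Rational(-1, 3)))) = Mul(Rational(1, 2), Add(Mul(3, Pow(l, -1)), 0)) = Mul(Rational(1, 2), Mul(3, Pow(l, -1))) = Mul(Rational(3, 2), Pow(l, -1)))
Function('Y')(r, R) = Add(-28, Mul(4, R)) (Function('Y')(r, R) = Mul(-4, Add(7, Mul(-1, R))) = Add(-28, Mul(4, R)))
Function('f')(H) = Add(-28, Mul(6, Pow(H, -2))) (Function('f')(H) = Add(-28, Mul(4, Mul(Mul(Rational(3, 2), Pow(H, -1)), Pow(H, -1)))) = Add(-28, Mul(4, Mul(Rational(3, 2), Pow(H, -2)))) = Add(-28, Mul(6, Pow(H, -2))))
Add(Function('v')(-151), Mul(-1, Function('f')(-121))) = Add(Mul(2, -151), Mul(-1, Add(-28, Mul(6, Pow(-121, -2))))) = Add(-302, Mul(-1, Add(-28, Mul(6, Rational(1, 14641))))) = Add(-302, Mul(-1, Add(-28, Rational(6, 14641)))) = Add(-302, Mul(-1, Rational(-409942, 14641))) = Add(-302, Rational(409942, 14641)) = Rational(-4011640, 14641)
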